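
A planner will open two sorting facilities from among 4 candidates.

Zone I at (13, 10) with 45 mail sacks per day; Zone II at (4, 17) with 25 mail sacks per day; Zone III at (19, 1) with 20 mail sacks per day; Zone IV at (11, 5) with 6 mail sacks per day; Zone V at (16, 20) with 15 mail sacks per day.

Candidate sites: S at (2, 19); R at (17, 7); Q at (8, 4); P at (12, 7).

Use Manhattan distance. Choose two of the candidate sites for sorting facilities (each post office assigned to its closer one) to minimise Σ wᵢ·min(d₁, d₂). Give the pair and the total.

Evaluate every pair (each demand assigned to the nearer of the two):
  {S, P}: total = 783
  {S, R}: total = 833
  {R, P}: total = 1018
  {S, Q}: total = 1124
  {R, Q}: total = 1134
  {Q, P}: total = 1138
Best pair: {S, P} with total 783.

{S, P}, total 783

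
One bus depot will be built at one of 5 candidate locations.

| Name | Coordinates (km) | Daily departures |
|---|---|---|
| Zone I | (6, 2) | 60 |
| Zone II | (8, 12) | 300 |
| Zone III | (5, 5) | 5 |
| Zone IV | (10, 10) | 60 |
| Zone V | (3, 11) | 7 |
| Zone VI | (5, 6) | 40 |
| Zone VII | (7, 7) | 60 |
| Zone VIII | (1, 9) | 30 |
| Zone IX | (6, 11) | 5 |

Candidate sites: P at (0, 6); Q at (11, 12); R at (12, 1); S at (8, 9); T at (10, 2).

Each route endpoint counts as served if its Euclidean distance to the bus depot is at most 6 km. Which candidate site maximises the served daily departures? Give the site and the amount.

S, covering 477

Coverage radius r = 6 km; a point is covered iff (Δx)²+(Δy)² ≤ 6² = 36.
  P (0, 6): covers {Zone III, Zone V, Zone VI, Zone VIII} → 82
  Q (11, 12): covers {Zone II, Zone IV, Zone IX} → 365
  R (12, 1): covers {none} → 0
  S (8, 9): covers {Zone II, Zone III, Zone IV, Zone V, Zone VI, Zone VII, Zone IX} → 477
  T (10, 2): covers {Zone I, Zone III, Zone VII} → 125
Maximum coverage at S: 477 daily departures.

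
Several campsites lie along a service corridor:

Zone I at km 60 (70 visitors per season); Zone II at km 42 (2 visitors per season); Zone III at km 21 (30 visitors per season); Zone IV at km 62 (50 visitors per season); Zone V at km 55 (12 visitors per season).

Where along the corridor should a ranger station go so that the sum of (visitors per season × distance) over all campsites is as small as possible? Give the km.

For a sum of weighted absolute distances on a line, the optimum is the weighted median (not the mean). Total weight W = 164; half-weight = 82.
Sort by position and accumulate weight:
  km 21 (Zone III, w=30) → cum 30
  km 42 (Zone II, w=2) → cum 32
  km 55 (Zone V, w=12) → cum 44
  km 60 (Zone I, w=70) → cum 114  ≥ 82 → median here
  km 62 (Zone IV, w=50) → cum 164
Optimal location: km 60.

x = 60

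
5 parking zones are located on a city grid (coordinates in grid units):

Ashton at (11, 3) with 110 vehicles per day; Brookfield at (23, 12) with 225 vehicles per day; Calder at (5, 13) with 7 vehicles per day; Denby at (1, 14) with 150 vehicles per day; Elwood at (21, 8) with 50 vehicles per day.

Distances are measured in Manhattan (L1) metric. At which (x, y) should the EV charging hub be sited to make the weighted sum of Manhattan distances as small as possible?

(21, 12)

Manhattan distance separates: Σwᵢ(|x−xᵢ|+|y−yᵢ|) = Σwᵢ|x−xᵢ| + Σwᵢ|y−yᵢ|, so x and y are optimised independently as 1-D weighted medians.
Total weight W = 542; half = 271.
x-coordinate, sorted with cumulative weight:
  x=1 (Denby, w=150) cum 150
  x=5 (Calder, w=7) cum 157
  x=11 (Ashton, w=110) cum 267
  x=21 (Elwood, w=50) cum 317  ← median
  x=23 (Brookfield, w=225) cum 542
⇒ x* = 21
y-coordinate, sorted with cumulative weight:
  y=3 (Ashton, w=110) cum 110
  y=8 (Elwood, w=50) cum 160
  y=12 (Brookfield, w=225) cum 385  ← median
  y=13 (Calder, w=7) cum 392
  y=14 (Denby, w=150) cum 542
⇒ y* = 12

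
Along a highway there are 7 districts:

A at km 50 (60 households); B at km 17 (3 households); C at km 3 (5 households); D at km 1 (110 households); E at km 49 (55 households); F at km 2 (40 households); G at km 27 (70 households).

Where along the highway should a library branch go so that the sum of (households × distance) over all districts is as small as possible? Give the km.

x = 27

For a sum of weighted absolute distances on a line, the optimum is the weighted median (not the mean). Total weight W = 343; half-weight = 171.5.
Sort by position and accumulate weight:
  km 1 (D, w=110) → cum 110
  km 2 (F, w=40) → cum 150
  km 3 (C, w=5) → cum 155
  km 17 (B, w=3) → cum 158
  km 27 (G, w=70) → cum 228  ≥ 171.5 → median here
  km 49 (E, w=55) → cum 283
  km 50 (A, w=60) → cum 343
Optimal location: km 27.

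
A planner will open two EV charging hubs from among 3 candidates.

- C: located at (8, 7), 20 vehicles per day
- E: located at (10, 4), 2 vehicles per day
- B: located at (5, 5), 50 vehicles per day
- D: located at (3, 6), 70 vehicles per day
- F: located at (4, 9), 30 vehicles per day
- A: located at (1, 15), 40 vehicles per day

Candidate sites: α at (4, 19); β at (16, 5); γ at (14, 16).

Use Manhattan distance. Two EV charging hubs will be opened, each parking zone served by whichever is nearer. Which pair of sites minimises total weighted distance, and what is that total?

{α, β}, total 2324

Evaluate every pair (each demand assigned to the nearer of the two):
  {α, β}: total = 2324
  {α, γ}: total = 2642
  {β, γ}: total = 2784
Best pair: {α, β} with total 2324.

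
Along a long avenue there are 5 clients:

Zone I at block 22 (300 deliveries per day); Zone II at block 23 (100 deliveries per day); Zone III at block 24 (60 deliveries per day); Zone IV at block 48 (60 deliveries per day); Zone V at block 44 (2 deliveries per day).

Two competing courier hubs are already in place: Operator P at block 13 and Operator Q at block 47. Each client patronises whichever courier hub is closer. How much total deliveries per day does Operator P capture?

The indifferent point is the midpoint (13+47)/2 = 30; clients left of it (closer to Operator P at 13) go to Operator P, those right go to Operator Q.
  Zone I at 22 (w=300) → Operator P
  Zone II at 23 (w=100) → Operator P
  Zone III at 24 (w=60) → Operator P
  Zone V at 44 (w=2) → Operator Q
  Zone IV at 48 (w=60) → Operator Q
Operator P captures 460; Operator Q captures 62.

460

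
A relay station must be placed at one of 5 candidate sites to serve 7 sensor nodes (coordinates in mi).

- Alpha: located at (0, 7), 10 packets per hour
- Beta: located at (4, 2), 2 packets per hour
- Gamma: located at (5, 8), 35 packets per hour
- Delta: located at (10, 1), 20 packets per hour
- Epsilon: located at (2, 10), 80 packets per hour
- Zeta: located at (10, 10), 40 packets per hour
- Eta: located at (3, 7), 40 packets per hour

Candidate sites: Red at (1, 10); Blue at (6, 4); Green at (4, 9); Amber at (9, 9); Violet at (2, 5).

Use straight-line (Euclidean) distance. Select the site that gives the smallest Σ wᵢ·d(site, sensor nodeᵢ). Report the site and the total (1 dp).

Total weighted distance at each candidate:
  Red (1, 10): total = 1044.0
  Blue (6, 4): total = 1352.1
  Green (4, 9): total = 819.9
  Amber (9, 9): total = 1290.2
  Violet (2, 5): total = 1229.7
Minimum is at Green with total 819.9 mi.

Green, total 819.9 mi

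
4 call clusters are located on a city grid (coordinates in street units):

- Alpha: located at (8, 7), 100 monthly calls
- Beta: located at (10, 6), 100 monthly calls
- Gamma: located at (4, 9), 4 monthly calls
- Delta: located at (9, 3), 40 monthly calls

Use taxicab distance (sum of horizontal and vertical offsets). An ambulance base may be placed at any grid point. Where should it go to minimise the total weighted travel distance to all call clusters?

Manhattan distance separates: Σwᵢ(|x−xᵢ|+|y−yᵢ|) = Σwᵢ|x−xᵢ| + Σwᵢ|y−yᵢ|, so x and y are optimised independently as 1-D weighted medians.
Total weight W = 244; half = 122.
x-coordinate, sorted with cumulative weight:
  x=4 (Gamma, w=4) cum 4
  x=8 (Alpha, w=100) cum 104
  x=9 (Delta, w=40) cum 144  ← median
  x=10 (Beta, w=100) cum 244
⇒ x* = 9
y-coordinate, sorted with cumulative weight:
  y=3 (Delta, w=40) cum 40
  y=6 (Beta, w=100) cum 140  ← median
  y=7 (Alpha, w=100) cum 240
  y=9 (Gamma, w=4) cum 244
⇒ y* = 6

(9, 6)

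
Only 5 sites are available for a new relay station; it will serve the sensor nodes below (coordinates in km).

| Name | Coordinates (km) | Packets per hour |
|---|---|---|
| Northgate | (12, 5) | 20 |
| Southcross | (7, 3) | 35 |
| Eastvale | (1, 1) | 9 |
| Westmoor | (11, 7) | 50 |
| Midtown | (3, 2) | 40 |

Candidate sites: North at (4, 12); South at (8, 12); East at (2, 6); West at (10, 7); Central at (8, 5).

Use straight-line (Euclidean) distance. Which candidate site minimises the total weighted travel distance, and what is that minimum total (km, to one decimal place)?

Total weighted distance at each candidate:
  North (4, 12): total = 1479.4
  South (8, 12): total = 1334.3
  East (2, 6): total = 1068.7
  West (10, 7): total = 723.0
  Central (8, 5): total = 644.3
Minimum is at Central with total 644.3 km.

Central, total 644.3 km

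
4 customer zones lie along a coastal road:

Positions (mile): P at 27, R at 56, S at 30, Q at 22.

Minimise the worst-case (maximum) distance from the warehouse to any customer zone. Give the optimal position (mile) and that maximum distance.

location 39, max distance 17

The 1-center on a line is the midpoint of the two extreme points: leftmost at 22, rightmost at 56.
Optimal location = (22 + 56)/2 = 39; maximum distance = (56 − 22)/2 = 17.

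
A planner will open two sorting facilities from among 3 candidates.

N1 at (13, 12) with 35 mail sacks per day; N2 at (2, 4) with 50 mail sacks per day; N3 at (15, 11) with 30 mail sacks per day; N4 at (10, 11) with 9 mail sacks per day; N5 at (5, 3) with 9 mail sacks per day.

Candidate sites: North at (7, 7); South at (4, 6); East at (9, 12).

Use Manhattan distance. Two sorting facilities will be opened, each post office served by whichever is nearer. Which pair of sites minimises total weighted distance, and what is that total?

Evaluate every pair (each demand assigned to the nearer of the two):
  {South, East}: total = 604
  {North, East}: total = 822
  {North, South}: total = 1044
Best pair: {South, East} with total 604.

{South, East}, total 604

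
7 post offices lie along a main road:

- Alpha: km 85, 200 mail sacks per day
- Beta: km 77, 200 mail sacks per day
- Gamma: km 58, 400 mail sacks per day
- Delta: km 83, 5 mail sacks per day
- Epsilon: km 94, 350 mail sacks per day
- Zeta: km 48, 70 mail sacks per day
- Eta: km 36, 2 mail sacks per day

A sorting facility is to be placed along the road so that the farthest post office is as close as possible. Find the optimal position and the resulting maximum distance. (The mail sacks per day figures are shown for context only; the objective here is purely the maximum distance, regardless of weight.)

location 65, max distance 29

The 1-center on a line is the midpoint of the two extreme points: leftmost at 36, rightmost at 94.
Optimal location = (36 + 94)/2 = 65; maximum distance = (94 − 36)/2 = 29.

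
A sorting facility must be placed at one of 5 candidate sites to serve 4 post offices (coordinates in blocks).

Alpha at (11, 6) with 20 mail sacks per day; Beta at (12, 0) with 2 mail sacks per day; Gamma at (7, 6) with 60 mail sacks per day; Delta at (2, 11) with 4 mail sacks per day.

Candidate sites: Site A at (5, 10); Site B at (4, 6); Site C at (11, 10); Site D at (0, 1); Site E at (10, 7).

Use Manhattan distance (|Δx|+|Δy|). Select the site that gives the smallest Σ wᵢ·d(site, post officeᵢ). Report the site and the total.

Total weighted distance at each candidate:
  Site A (5, 10): total = 610
  Site B (4, 6): total = 376
  Site C (11, 10): total = 622
  Site D (0, 1): total = 1114
  Site E (10, 7): total = 346
Minimum is at Site E with total 346 blocks.

Site E, total 346 blocks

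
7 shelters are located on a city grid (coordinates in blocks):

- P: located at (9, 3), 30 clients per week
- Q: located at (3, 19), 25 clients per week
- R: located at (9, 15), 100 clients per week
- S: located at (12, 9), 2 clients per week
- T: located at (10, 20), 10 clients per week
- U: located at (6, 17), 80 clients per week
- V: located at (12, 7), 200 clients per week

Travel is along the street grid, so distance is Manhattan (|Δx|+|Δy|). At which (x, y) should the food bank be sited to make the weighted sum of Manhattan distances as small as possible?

(9, 7)

Manhattan distance separates: Σwᵢ(|x−xᵢ|+|y−yᵢ|) = Σwᵢ|x−xᵢ| + Σwᵢ|y−yᵢ|, so x and y are optimised independently as 1-D weighted medians.
Total weight W = 447; half = 223.5.
x-coordinate, sorted with cumulative weight:
  x=3 (Q, w=25) cum 25
  x=6 (U, w=80) cum 105
  x=9 (P, w=30) cum 135
  x=9 (R, w=100) cum 235  ← median
  x=10 (T, w=10) cum 245
  x=12 (S, w=2) cum 247
  x=12 (V, w=200) cum 447
⇒ x* = 9
y-coordinate, sorted with cumulative weight:
  y=3 (P, w=30) cum 30
  y=7 (V, w=200) cum 230  ← median
  y=9 (S, w=2) cum 232
  y=15 (R, w=100) cum 332
  y=17 (U, w=80) cum 412
  y=19 (Q, w=25) cum 437
  y=20 (T, w=10) cum 447
⇒ y* = 7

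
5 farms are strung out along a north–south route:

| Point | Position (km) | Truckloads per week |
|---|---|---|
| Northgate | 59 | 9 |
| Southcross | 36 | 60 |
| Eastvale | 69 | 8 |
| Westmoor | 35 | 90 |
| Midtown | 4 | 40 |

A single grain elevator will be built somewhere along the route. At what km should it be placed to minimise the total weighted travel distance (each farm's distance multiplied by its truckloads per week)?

For a sum of weighted absolute distances on a line, the optimum is the weighted median (not the mean). Total weight W = 207; half-weight = 103.5.
Sort by position and accumulate weight:
  km 4 (Midtown, w=40) → cum 40
  km 35 (Westmoor, w=90) → cum 130  ≥ 103.5 → median here
  km 36 (Southcross, w=60) → cum 190
  km 59 (Northgate, w=9) → cum 199
  km 69 (Eastvale, w=8) → cum 207
Optimal location: km 35.

x = 35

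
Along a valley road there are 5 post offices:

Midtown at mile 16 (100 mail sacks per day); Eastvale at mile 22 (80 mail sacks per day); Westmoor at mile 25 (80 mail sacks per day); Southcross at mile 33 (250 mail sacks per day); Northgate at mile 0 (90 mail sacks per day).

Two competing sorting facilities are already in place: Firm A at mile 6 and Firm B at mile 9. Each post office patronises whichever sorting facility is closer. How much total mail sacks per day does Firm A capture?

The indifferent point is the midpoint (6+9)/2 = 7.5; post offices left of it (closer to Firm A at 6) go to Firm A, those right go to Firm B.
  Northgate at 0 (w=90) → Firm A
  Midtown at 16 (w=100) → Firm B
  Eastvale at 22 (w=80) → Firm B
  Westmoor at 25 (w=80) → Firm B
  Southcross at 33 (w=250) → Firm B
Firm A captures 90; Firm B captures 510.

90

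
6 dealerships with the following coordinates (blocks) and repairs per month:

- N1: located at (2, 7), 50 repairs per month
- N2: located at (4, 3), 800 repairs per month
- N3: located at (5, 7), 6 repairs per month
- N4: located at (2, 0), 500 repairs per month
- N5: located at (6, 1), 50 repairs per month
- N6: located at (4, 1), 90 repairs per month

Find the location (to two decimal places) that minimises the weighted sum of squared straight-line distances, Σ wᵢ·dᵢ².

The minimiser of Σwᵢ‖p−pᵢ‖² is the weighted centroid p* = (Σwᵢpᵢ)/(Σwᵢ).
Σwᵢ = 1496.
Σwᵢxᵢ = 50·2 + 800·4 + 6·5 + 500·2 + 50·6 + 90·4 = 4990.
Σwᵢyᵢ = 50·7 + 800·3 + 6·7 + 500·0 + 50·1 + 90·1 = 2932.
x* = 4990/1496 = 3.34, y* = 2932/1496 = 1.96.

(3.34, 1.96)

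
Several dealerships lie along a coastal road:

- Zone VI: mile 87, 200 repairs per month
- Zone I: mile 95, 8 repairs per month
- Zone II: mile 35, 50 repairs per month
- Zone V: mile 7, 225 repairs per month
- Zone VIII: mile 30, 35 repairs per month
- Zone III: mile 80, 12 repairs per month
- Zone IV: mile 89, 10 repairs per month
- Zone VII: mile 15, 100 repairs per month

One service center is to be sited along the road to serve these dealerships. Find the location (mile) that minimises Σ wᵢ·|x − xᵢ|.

For a sum of weighted absolute distances on a line, the optimum is the weighted median (not the mean). Total weight W = 640; half-weight = 320.
Sort by position and accumulate weight:
  mile 7 (Zone V, w=225) → cum 225
  mile 15 (Zone VII, w=100) → cum 325  ≥ 320 → median here
  mile 30 (Zone VIII, w=35) → cum 360
  mile 35 (Zone II, w=50) → cum 410
  mile 80 (Zone III, w=12) → cum 422
  mile 87 (Zone VI, w=200) → cum 622
  mile 89 (Zone IV, w=10) → cum 632
  mile 95 (Zone I, w=8) → cum 640
Optimal location: mile 15.

x = 15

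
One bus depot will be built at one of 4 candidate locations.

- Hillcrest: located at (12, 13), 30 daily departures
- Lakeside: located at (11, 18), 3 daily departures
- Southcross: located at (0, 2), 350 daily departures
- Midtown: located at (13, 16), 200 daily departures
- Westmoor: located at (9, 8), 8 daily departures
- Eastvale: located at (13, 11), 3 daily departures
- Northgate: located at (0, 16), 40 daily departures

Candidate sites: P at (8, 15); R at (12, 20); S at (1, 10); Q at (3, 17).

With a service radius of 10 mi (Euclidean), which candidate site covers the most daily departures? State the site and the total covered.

Coverage radius r = 10 mi; a point is covered iff (Δx)²+(Δy)² ≤ 10² = 100.
  P (8, 15): covers {Hillcrest, Lakeside, Midtown, Westmoor, Eastvale, Northgate} → 284
  R (12, 20): covers {Hillcrest, Lakeside, Midtown, Eastvale} → 236
  S (1, 10): covers {Southcross, Westmoor, Northgate} → 398
  Q (3, 17): covers {Hillcrest, Lakeside, Northgate} → 73
Maximum coverage at S: 398 daily departures.

S, covering 398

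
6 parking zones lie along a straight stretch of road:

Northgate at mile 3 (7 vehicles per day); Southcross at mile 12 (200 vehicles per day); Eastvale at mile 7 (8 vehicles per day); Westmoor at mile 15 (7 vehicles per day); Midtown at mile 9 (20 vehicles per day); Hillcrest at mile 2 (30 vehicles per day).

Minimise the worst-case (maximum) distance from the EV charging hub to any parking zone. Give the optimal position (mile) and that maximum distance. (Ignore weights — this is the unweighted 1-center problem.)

The 1-center on a line is the midpoint of the two extreme points: leftmost at 2, rightmost at 15.
Optimal location = (2 + 15)/2 = 8.5; maximum distance = (15 − 2)/2 = 6.5.

location 8.5, max distance 6.5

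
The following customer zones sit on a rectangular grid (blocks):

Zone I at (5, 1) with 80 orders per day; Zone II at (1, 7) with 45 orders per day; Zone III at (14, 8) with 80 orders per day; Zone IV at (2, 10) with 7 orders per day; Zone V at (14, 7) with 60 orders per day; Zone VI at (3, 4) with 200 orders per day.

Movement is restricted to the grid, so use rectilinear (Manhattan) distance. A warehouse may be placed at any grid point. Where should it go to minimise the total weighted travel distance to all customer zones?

Manhattan distance separates: Σwᵢ(|x−xᵢ|+|y−yᵢ|) = Σwᵢ|x−xᵢ| + Σwᵢ|y−yᵢ|, so x and y are optimised independently as 1-D weighted medians.
Total weight W = 472; half = 236.
x-coordinate, sorted with cumulative weight:
  x=1 (Zone II, w=45) cum 45
  x=2 (Zone IV, w=7) cum 52
  x=3 (Zone VI, w=200) cum 252  ← median
  x=5 (Zone I, w=80) cum 332
  x=14 (Zone III, w=80) cum 412
  x=14 (Zone V, w=60) cum 472
⇒ x* = 3
y-coordinate, sorted with cumulative weight:
  y=1 (Zone I, w=80) cum 80
  y=4 (Zone VI, w=200) cum 280  ← median
  y=7 (Zone II, w=45) cum 325
  y=7 (Zone V, w=60) cum 385
  y=8 (Zone III, w=80) cum 465
  y=10 (Zone IV, w=7) cum 472
⇒ y* = 4

(3, 4)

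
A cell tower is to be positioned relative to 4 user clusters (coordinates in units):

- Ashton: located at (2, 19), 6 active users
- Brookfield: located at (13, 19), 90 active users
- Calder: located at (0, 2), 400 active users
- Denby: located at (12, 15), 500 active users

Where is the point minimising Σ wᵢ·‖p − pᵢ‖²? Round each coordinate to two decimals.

(7.21, 10.16)

The minimiser of Σwᵢ‖p−pᵢ‖² is the weighted centroid p* = (Σwᵢpᵢ)/(Σwᵢ).
Σwᵢ = 996.
Σwᵢxᵢ = 6·2 + 90·13 + 400·0 + 500·12 = 7182.
Σwᵢyᵢ = 6·19 + 90·19 + 400·2 + 500·15 = 10124.
x* = 7182/996 = 7.21, y* = 10124/996 = 10.16.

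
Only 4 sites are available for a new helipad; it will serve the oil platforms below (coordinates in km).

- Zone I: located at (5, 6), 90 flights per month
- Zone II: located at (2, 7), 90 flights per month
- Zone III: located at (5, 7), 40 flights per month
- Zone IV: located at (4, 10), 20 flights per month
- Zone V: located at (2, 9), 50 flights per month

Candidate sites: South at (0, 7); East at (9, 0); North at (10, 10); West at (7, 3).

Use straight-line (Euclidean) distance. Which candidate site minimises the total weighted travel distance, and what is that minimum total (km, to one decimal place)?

South, total 1080.3 km

Total weighted distance at each candidate:
  South (0, 7): total = 1080.3
  East (9, 0): total = 2656.1
  North (10, 10): total = 2101.6
  West (7, 3): total = 1622.5
Minimum is at South with total 1080.3 km.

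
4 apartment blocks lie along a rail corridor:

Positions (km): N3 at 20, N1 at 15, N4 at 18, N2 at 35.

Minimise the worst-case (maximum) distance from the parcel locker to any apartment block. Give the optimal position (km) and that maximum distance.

location 25, max distance 10

The 1-center on a line is the midpoint of the two extreme points: leftmost at 15, rightmost at 35.
Optimal location = (15 + 35)/2 = 25; maximum distance = (35 − 15)/2 = 10.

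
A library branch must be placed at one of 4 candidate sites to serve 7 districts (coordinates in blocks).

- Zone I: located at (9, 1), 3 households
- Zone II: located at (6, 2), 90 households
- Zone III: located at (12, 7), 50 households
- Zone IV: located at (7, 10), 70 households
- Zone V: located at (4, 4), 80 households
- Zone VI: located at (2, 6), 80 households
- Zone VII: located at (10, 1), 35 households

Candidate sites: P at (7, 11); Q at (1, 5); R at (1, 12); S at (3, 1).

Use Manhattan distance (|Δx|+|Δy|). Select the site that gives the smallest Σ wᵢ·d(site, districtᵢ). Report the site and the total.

Total weighted distance at each candidate:
  P (7, 11): total = 3511
  Q (1, 5): total = 3111
  R (1, 12): total = 4907
  S (3, 1): total = 3083
Minimum is at S with total 3083 blocks.

S, total 3083 blocks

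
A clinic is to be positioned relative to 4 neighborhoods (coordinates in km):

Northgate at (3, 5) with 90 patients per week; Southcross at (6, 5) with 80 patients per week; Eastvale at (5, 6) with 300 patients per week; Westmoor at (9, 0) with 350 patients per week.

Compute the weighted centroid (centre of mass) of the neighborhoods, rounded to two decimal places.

(6.59, 3.23)

The minimiser of Σwᵢ‖p−pᵢ‖² is the weighted centroid p* = (Σwᵢpᵢ)/(Σwᵢ).
Σwᵢ = 820.
Σwᵢxᵢ = 90·3 + 80·6 + 300·5 + 350·9 = 5400.
Σwᵢyᵢ = 90·5 + 80·5 + 300·6 + 350·0 = 2650.
x* = 5400/820 = 6.59, y* = 2650/820 = 3.23.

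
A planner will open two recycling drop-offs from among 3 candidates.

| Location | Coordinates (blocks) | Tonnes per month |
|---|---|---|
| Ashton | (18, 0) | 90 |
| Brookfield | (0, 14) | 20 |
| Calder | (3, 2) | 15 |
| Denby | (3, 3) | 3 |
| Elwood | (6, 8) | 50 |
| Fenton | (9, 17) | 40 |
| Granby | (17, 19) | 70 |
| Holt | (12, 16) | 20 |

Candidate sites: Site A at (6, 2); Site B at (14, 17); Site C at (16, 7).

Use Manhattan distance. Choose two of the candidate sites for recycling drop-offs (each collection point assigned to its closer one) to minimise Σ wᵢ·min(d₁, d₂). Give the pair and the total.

{Site A, Site B}, total 2567

Evaluate every pair (each demand assigned to the nearer of the two):
  {Site A, Site B}: total = 2567
  {Site B, Site C}: total = 2631
  {Site A, Site C}: total = 3377
Best pair: {Site A, Site B} with total 2567.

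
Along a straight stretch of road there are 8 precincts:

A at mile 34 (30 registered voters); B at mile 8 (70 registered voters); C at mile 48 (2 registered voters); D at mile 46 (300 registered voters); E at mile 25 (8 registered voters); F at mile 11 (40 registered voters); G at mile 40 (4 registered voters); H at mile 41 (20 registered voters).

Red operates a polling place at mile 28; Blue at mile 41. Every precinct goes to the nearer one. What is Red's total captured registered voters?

The indifferent point is the midpoint (28+41)/2 = 34.5; precincts left of it (closer to Red at 28) go to Red, those right go to Blue.
  B at 8 (w=70) → Red
  F at 11 (w=40) → Red
  E at 25 (w=8) → Red
  A at 34 (w=30) → Red
  G at 40 (w=4) → Blue
  H at 41 (w=20) → Blue
  D at 46 (w=300) → Blue
  C at 48 (w=2) → Blue
Red captures 148; Blue captures 326.

148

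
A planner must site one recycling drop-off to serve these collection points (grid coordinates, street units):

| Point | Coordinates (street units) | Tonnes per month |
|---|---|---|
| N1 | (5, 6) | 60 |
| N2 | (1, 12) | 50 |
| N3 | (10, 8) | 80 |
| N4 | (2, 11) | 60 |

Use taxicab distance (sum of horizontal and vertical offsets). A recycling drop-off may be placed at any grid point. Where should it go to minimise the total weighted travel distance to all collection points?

Manhattan distance separates: Σwᵢ(|x−xᵢ|+|y−yᵢ|) = Σwᵢ|x−xᵢ| + Σwᵢ|y−yᵢ|, so x and y are optimised independently as 1-D weighted medians.
Total weight W = 250; half = 125.
x-coordinate, sorted with cumulative weight:
  x=1 (N2, w=50) cum 50
  x=2 (N4, w=60) cum 110
  x=5 (N1, w=60) cum 170  ← median
  x=10 (N3, w=80) cum 250
⇒ x* = 5
y-coordinate, sorted with cumulative weight:
  y=6 (N1, w=60) cum 60
  y=8 (N3, w=80) cum 140  ← median
  y=11 (N4, w=60) cum 200
  y=12 (N2, w=50) cum 250
⇒ y* = 8

(5, 8)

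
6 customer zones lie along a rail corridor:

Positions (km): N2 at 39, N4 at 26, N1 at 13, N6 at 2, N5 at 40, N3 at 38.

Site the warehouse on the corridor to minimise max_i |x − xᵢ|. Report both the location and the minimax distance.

location 21, max distance 19

The 1-center on a line is the midpoint of the two extreme points: leftmost at 2, rightmost at 40.
Optimal location = (2 + 40)/2 = 21; maximum distance = (40 − 2)/2 = 19.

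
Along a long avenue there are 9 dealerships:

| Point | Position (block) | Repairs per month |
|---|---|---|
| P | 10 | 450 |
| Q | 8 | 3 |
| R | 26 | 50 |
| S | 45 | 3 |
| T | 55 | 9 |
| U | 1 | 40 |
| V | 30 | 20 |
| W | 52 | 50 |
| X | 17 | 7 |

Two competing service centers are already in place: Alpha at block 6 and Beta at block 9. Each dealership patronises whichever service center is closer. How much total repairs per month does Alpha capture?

The indifferent point is the midpoint (6+9)/2 = 7.5; dealerships left of it (closer to Alpha at 6) go to Alpha, those right go to Beta.
  U at 1 (w=40) → Alpha
  Q at 8 (w=3) → Beta
  P at 10 (w=450) → Beta
  X at 17 (w=7) → Beta
  R at 26 (w=50) → Beta
  V at 30 (w=20) → Beta
  S at 45 (w=3) → Beta
  W at 52 (w=50) → Beta
  T at 55 (w=9) → Beta
Alpha captures 40; Beta captures 592.

40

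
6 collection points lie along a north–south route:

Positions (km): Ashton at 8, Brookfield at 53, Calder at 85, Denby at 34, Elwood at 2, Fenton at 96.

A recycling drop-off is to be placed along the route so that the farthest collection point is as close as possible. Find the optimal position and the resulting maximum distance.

location 49, max distance 47

The 1-center on a line is the midpoint of the two extreme points: leftmost at 2, rightmost at 96.
Optimal location = (2 + 96)/2 = 49; maximum distance = (96 − 2)/2 = 47.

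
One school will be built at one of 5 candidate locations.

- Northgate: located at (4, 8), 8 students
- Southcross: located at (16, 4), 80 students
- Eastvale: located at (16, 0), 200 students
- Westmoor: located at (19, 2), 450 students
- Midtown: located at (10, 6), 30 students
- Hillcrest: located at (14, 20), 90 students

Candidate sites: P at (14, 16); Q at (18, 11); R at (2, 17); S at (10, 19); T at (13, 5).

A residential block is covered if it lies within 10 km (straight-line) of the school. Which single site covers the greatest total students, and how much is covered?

T, covering 768

Coverage radius r = 10 km; a point is covered iff (Δx)²+(Δy)² ≤ 10² = 100.
  P (14, 16): covers {Hillcrest} → 90
  Q (18, 11): covers {Southcross, Westmoor, Midtown, Hillcrest} → 650
  R (2, 17): covers {Northgate} → 8
  S (10, 19): covers {Hillcrest} → 90
  T (13, 5): covers {Northgate, Southcross, Eastvale, Westmoor, Midtown} → 768
Maximum coverage at T: 768 students.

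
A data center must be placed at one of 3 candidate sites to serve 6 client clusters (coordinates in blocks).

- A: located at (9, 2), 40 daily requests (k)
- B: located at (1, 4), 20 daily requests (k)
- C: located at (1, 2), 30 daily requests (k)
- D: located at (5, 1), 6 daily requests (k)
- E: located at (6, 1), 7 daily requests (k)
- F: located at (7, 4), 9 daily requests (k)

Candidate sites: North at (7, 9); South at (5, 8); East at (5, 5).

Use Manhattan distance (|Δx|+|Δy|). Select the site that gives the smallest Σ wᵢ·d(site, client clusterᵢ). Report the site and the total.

East, total 676 blocks

Total weighted distance at each candidate:
  North (7, 9): total = 1138
  South (5, 8): total = 1012
  East (5, 5): total = 676
Minimum is at East with total 676 blocks.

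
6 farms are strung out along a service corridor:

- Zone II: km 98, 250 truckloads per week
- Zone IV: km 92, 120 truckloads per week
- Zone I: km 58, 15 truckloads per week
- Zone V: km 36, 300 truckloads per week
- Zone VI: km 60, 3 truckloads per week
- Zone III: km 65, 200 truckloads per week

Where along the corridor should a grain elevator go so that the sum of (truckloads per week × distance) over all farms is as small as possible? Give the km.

x = 65

For a sum of weighted absolute distances on a line, the optimum is the weighted median (not the mean). Total weight W = 888; half-weight = 444.
Sort by position and accumulate weight:
  km 36 (Zone V, w=300) → cum 300
  km 58 (Zone I, w=15) → cum 315
  km 60 (Zone VI, w=3) → cum 318
  km 65 (Zone III, w=200) → cum 518  ≥ 444 → median here
  km 92 (Zone IV, w=120) → cum 638
  km 98 (Zone II, w=250) → cum 888
Optimal location: km 65.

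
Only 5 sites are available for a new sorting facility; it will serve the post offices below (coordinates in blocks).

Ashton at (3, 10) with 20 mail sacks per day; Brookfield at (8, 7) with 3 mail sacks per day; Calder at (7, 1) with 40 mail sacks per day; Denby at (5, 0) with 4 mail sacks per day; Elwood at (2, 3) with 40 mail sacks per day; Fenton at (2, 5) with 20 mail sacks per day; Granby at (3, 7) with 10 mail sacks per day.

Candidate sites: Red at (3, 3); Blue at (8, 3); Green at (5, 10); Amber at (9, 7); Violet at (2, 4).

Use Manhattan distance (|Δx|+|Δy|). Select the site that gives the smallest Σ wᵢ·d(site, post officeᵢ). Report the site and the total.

Red, total 567 blocks

Total weighted distance at each candidate:
  Red (3, 3): total = 567
  Blue (8, 3): total = 886
  Green (5, 10): total = 1148
  Amber (9, 7): total = 1227
  Violet (2, 4): total = 615
Minimum is at Red with total 567 blocks.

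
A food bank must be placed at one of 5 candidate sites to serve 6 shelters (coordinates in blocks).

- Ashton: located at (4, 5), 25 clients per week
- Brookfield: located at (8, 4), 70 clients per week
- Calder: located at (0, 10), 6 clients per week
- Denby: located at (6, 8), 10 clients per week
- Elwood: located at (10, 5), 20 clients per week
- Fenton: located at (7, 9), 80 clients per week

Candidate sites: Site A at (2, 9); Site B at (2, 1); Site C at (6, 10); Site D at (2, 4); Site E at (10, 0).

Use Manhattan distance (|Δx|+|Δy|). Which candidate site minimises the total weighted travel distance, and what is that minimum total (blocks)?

Site C, total 1131 blocks

Total weighted distance at each candidate:
  Site A (2, 9): total = 1628
  Site B (2, 1): total = 2236
  Site C (6, 10): total = 1131
  Site D (2, 4): total = 1603
  Site E (10, 0): total = 1995
Minimum is at Site C with total 1131 blocks.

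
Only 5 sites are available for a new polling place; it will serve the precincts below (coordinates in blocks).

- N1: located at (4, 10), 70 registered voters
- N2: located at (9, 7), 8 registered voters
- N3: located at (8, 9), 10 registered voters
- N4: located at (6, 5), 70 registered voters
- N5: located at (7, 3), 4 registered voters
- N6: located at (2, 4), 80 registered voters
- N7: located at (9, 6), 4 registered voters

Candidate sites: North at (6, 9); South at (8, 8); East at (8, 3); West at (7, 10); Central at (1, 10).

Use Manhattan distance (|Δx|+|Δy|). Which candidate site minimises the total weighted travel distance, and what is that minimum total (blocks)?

North, total 1322 blocks

Total weighted distance at each candidate:
  North (6, 9): total = 1322
  South (8, 8): total = 1632
  East (8, 3): total = 1730
  West (7, 10): total = 1622
  Central (1, 10): total = 1738
Minimum is at North with total 1322 blocks.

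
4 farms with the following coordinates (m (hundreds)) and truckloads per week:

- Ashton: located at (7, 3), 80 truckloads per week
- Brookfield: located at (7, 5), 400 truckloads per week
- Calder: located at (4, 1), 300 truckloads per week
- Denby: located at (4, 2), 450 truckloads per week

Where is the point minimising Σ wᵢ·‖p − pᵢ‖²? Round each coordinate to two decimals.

(5.17, 2.80)

The minimiser of Σwᵢ‖p−pᵢ‖² is the weighted centroid p* = (Σwᵢpᵢ)/(Σwᵢ).
Σwᵢ = 1230.
Σwᵢxᵢ = 80·7 + 400·7 + 300·4 + 450·4 = 6360.
Σwᵢyᵢ = 80·3 + 400·5 + 300·1 + 450·2 = 3440.
x* = 6360/1230 = 5.17, y* = 3440/1230 = 2.80.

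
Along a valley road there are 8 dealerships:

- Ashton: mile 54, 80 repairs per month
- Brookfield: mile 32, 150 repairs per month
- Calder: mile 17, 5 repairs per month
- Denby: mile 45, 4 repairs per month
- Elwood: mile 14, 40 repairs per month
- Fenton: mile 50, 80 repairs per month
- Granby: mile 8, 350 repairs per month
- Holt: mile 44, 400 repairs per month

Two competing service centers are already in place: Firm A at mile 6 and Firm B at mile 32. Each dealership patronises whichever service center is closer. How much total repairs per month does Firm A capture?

395

The indifferent point is the midpoint (6+32)/2 = 19; dealerships left of it (closer to Firm A at 6) go to Firm A, those right go to Firm B.
  Granby at 8 (w=350) → Firm A
  Elwood at 14 (w=40) → Firm A
  Calder at 17 (w=5) → Firm A
  Brookfield at 32 (w=150) → Firm B
  Holt at 44 (w=400) → Firm B
  Denby at 45 (w=4) → Firm B
  Fenton at 50 (w=80) → Firm B
  Ashton at 54 (w=80) → Firm B
Firm A captures 395; Firm B captures 714.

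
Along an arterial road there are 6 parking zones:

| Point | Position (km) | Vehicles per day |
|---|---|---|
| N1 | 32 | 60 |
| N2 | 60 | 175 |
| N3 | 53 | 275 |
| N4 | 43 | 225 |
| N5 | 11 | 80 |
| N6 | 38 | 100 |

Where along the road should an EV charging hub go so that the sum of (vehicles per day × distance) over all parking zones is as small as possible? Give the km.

x = 43

For a sum of weighted absolute distances on a line, the optimum is the weighted median (not the mean). Total weight W = 915; half-weight = 457.5.
Sort by position and accumulate weight:
  km 11 (N5, w=80) → cum 80
  km 32 (N1, w=60) → cum 140
  km 38 (N6, w=100) → cum 240
  km 43 (N4, w=225) → cum 465  ≥ 457.5 → median here
  km 53 (N3, w=275) → cum 740
  km 60 (N2, w=175) → cum 915
Optimal location: km 43.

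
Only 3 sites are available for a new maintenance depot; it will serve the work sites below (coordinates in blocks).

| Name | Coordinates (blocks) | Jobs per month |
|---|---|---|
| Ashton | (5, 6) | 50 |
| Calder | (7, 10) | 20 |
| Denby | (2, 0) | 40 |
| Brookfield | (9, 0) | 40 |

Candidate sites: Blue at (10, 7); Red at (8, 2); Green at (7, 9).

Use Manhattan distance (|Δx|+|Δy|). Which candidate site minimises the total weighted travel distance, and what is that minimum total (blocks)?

Red, total 970 blocks

Total weighted distance at each candidate:
  Blue (10, 7): total = 1340
  Red (8, 2): total = 970
  Green (7, 9): total = 1270
Minimum is at Red with total 970 blocks.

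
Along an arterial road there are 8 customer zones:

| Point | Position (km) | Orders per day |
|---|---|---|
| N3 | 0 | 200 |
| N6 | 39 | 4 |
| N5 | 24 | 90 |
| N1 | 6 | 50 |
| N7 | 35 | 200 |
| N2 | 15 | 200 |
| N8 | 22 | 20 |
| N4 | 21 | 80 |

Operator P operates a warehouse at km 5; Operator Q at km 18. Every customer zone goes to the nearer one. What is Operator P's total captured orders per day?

250

The indifferent point is the midpoint (5+18)/2 = 11.5; customer zones left of it (closer to Operator P at 5) go to Operator P, those right go to Operator Q.
  N3 at 0 (w=200) → Operator P
  N1 at 6 (w=50) → Operator P
  N2 at 15 (w=200) → Operator Q
  N4 at 21 (w=80) → Operator Q
  N8 at 22 (w=20) → Operator Q
  N5 at 24 (w=90) → Operator Q
  N7 at 35 (w=200) → Operator Q
  N6 at 39 (w=4) → Operator Q
Operator P captures 250; Operator Q captures 594.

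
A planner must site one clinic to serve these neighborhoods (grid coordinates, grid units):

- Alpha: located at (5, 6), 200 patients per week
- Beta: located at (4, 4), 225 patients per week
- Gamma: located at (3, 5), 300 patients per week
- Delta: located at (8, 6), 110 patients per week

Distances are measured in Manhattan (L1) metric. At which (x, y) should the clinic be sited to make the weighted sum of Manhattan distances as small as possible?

(4, 5)

Manhattan distance separates: Σwᵢ(|x−xᵢ|+|y−yᵢ|) = Σwᵢ|x−xᵢ| + Σwᵢ|y−yᵢ|, so x and y are optimised independently as 1-D weighted medians.
Total weight W = 835; half = 417.5.
x-coordinate, sorted with cumulative weight:
  x=3 (Gamma, w=300) cum 300
  x=4 (Beta, w=225) cum 525  ← median
  x=5 (Alpha, w=200) cum 725
  x=8 (Delta, w=110) cum 835
⇒ x* = 4
y-coordinate, sorted with cumulative weight:
  y=4 (Beta, w=225) cum 225
  y=5 (Gamma, w=300) cum 525  ← median
  y=6 (Alpha, w=200) cum 725
  y=6 (Delta, w=110) cum 835
⇒ y* = 5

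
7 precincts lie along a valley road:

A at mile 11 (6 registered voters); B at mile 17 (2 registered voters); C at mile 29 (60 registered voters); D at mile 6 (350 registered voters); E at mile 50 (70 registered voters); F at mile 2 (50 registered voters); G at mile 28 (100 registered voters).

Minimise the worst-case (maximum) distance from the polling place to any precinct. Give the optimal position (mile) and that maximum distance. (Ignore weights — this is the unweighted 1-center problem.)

location 26, max distance 24

The 1-center on a line is the midpoint of the two extreme points: leftmost at 2, rightmost at 50.
Optimal location = (2 + 50)/2 = 26; maximum distance = (50 − 2)/2 = 24.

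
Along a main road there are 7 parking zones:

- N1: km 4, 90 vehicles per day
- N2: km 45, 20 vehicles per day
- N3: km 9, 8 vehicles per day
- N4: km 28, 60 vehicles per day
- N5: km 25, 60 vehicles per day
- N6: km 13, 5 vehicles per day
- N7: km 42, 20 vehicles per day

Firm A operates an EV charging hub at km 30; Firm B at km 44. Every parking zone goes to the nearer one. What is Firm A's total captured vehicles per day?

223

The indifferent point is the midpoint (30+44)/2 = 37; parking zones left of it (closer to Firm A at 30) go to Firm A, those right go to Firm B.
  N1 at 4 (w=90) → Firm A
  N3 at 9 (w=8) → Firm A
  N6 at 13 (w=5) → Firm A
  N5 at 25 (w=60) → Firm A
  N4 at 28 (w=60) → Firm A
  N7 at 42 (w=20) → Firm B
  N2 at 45 (w=20) → Firm B
Firm A captures 223; Firm B captures 40.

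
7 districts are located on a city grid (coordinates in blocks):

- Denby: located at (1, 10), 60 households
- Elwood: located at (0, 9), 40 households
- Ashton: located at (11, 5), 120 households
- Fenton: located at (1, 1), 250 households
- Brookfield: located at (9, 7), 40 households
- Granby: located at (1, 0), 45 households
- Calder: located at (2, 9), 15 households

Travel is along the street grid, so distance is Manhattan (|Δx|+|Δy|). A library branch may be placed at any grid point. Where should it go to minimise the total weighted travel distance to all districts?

Manhattan distance separates: Σwᵢ(|x−xᵢ|+|y−yᵢ|) = Σwᵢ|x−xᵢ| + Σwᵢ|y−yᵢ|, so x and y are optimised independently as 1-D weighted medians.
Total weight W = 570; half = 285.
x-coordinate, sorted with cumulative weight:
  x=0 (Elwood, w=40) cum 40
  x=1 (Denby, w=60) cum 100
  x=1 (Fenton, w=250) cum 350  ← median
  x=1 (Granby, w=45) cum 395
  x=2 (Calder, w=15) cum 410
  x=9 (Brookfield, w=40) cum 450
  x=11 (Ashton, w=120) cum 570
⇒ x* = 1
y-coordinate, sorted with cumulative weight:
  y=0 (Granby, w=45) cum 45
  y=1 (Fenton, w=250) cum 295  ← median
  y=5 (Ashton, w=120) cum 415
  y=7 (Brookfield, w=40) cum 455
  y=9 (Elwood, w=40) cum 495
  y=9 (Calder, w=15) cum 510
  y=10 (Denby, w=60) cum 570
⇒ y* = 1

(1, 1)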